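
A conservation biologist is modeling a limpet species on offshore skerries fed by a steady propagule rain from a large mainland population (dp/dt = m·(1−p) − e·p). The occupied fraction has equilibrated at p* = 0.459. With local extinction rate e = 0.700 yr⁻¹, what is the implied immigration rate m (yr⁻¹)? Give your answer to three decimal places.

0.594

At equilibrium m(1−p*) = e·p*, so m = e·p*/(1−p*).
m = 0.700 × 0.459 / 0.5410 = 0.3213/0.5410 = 0.5939.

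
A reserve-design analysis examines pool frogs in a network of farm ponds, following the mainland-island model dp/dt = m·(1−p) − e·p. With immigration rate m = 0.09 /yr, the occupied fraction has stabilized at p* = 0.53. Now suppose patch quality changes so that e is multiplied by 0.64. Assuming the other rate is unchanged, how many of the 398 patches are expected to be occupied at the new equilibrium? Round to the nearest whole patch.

254

Balance m(1−p*) = e·p* gives e = m(1−p*)/p* = 0.09×0.47000/0.53000 = 0.07981.
New p* = m/(m+e) = 0.09000/(0.09000+0.05108) = 0.63794.
Expected occupied = 398 × 0.63794 = 253.90 ≈ 254.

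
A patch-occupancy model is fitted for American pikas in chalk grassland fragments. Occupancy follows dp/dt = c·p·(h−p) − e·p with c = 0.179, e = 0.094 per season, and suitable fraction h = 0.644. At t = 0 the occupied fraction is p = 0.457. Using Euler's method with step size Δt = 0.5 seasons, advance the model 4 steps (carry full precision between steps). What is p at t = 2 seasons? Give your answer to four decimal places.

Update rule: p ← p + [c·p·(h−p) − e·p]·Δt with Δt = 0.5.
  1  |  dp/dt·Δt = -0.013830  |  p_1 = 0.443170
  2  |  dp/dt·Δt = -0.012863  |  p_2 = 0.430306
  3  |  dp/dt·Δt = -0.011995  |  p_3 = 0.418312
  4  |  dp/dt·Δt = -0.011211  |  p_4 = 0.407101

0.4071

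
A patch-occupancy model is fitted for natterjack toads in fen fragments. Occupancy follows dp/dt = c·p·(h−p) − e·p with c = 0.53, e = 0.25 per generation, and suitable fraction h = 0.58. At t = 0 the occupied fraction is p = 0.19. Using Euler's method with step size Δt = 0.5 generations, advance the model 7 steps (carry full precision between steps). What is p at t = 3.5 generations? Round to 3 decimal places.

0.166

Update rule: p ← p + [c·p·(h−p) − e·p]·Δt with Δt = 0.5.
t = 0.5: p = 0.19000 + (-0.00411) = 0.18589
t = 1: p = 0.18589 + (-0.00382) = 0.18206
t = 1.5: p = 0.18206 + (-0.00356) = 0.17851
t = 2: p = 0.17851 + (-0.00332) = 0.17518
t = 2.5: p = 0.17518 + (-0.00310) = 0.17208
t = 3: p = 0.17208 + (-0.00291) = 0.16917
t = 3.5: p = 0.16917 + (-0.00273) = 0.16644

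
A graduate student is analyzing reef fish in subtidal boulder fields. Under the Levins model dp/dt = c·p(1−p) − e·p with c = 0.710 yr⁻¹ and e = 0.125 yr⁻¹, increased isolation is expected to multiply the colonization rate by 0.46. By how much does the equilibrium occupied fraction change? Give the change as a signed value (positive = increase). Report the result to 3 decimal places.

Before: p* = 1 − 0.125/0.710 = 0.8239.
After the change, c = 0.3266, e = 0.125, so p* = 1 − 0.125/0.3266 = 0.6173.
Δp* = 0.6173 − 0.8239 = -0.2067.

-0.207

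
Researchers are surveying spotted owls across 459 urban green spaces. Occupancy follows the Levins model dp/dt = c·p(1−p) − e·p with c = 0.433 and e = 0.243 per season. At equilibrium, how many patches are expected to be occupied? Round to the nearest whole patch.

201

p* = 1 − e/c = 1 − 0.243/0.433 = 0.4388.
Expected occupied patches = N × p* = 459 × 0.4388 = 201.41 ≈ 201.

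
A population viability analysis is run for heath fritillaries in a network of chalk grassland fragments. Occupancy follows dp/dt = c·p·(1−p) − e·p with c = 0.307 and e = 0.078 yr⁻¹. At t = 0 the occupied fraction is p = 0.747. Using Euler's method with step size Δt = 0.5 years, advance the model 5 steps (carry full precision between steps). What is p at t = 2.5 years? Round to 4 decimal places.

Update rule: p ← p + [c·p·(1−p) − e·p]·Δt with Δt = 0.5.
p: 0.74700 → 0.74688  (Δp = -0.00012)
p: 0.74688 → 0.74677  (Δp = -0.00011)
p: 0.74677 → 0.74667  (Δp = -0.00010)
p: 0.74667 → 0.74659  (Δp = -0.00009)
p: 0.74659 → 0.74651  (Δp = -0.00008)

0.7465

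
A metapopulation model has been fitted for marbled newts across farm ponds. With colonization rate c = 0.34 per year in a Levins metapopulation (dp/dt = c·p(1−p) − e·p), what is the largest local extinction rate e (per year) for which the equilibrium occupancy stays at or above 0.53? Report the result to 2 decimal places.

0.16

1 − e/c ≥ 0.53 ⇒ e ≤ c(1 − 0.53) = 0.34 × 0.4700.
e_max = 0.1598.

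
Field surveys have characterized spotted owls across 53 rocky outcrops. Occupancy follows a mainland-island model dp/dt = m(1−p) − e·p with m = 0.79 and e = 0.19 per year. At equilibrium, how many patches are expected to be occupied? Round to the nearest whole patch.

p* = m/(m+e) = 0.79/0.9800 = 0.8061.
Expected occupied patches = N × p* = 53 × 0.8061 = 42.72 ≈ 43.

43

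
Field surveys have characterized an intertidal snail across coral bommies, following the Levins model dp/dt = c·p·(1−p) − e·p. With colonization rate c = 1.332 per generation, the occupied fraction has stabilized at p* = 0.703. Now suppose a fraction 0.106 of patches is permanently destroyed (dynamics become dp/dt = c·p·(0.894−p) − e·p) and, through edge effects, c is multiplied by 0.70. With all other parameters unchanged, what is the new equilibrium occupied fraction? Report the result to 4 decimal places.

Balance c(1−p*) = e gives e = 1.332×(1 − 0.70300) = 0.39560.
New p* = 0.894 − e/c = 0.894 − 0.39560/0.93240 = 0.46972.

0.4697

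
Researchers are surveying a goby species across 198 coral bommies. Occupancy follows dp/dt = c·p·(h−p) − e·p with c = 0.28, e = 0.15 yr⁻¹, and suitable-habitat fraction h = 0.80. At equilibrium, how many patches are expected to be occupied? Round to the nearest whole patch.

p* = h − e/c = 0.80 − 0.5357 = 0.2643.
Expected occupied patches = N × p* = 198 × 0.2643 = 52.33 ≈ 52.

52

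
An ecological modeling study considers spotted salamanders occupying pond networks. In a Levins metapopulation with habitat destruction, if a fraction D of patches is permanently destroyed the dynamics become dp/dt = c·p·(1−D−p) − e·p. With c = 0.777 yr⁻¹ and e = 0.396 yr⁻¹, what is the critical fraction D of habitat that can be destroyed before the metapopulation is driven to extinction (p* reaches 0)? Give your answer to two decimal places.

The nontrivial equilibrium is p* = (1−D) − e/c; extinction occurs when this hits zero.
So D_crit = 1 − e/c = 1 − 0.396/0.777 = 1 − 0.5097 = 0.4903.
This equals the undisturbed p*, a classic result of Lande's extension.

0.49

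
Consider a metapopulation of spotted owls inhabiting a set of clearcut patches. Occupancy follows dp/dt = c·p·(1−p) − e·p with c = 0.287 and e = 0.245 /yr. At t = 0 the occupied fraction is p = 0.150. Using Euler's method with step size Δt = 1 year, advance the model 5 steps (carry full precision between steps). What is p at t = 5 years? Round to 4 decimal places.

0.1493

Update rule: p ← p + [c·p·(1−p) − e·p]·Δt with Δt = 1.
t = 1: p = 0.15000 + (-0.00016) = 0.14984
t = 2: p = 0.14984 + (-0.00015) = 0.14969
t = 3: p = 0.14969 + (-0.00014) = 0.14955
t = 4: p = 0.14955 + (-0.00014) = 0.14941
t = 5: p = 0.14941 + (-0.00013) = 0.14928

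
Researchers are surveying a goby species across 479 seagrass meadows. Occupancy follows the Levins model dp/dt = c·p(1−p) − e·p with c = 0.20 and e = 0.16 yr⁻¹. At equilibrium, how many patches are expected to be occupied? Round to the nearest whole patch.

p* = 1 − e/c = 1 − 0.16/0.20 = 0.2000.
Expected occupied patches = N × p* = 479 × 0.2000 = 95.80 ≈ 96.

96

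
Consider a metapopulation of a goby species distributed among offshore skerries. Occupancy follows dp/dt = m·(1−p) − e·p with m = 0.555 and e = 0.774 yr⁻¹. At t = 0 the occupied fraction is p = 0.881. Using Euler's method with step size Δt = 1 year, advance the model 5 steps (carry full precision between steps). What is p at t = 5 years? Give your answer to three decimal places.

0.416

Update rule: p ← p + [m·(1−p) − e·p]·Δt with Δt = 1.
  1  |  dp/dt·Δt = -0.615849  |  p_1 = 0.265151
  2  |  dp/dt·Δt = +0.202614  |  p_2 = 0.467765
  3  |  dp/dt·Δt = -0.066660  |  p_3 = 0.401105
  4  |  dp/dt·Δt = +0.021931  |  p_4 = 0.423036
  5  |  dp/dt·Δt = -0.007215  |  p_5 = 0.415821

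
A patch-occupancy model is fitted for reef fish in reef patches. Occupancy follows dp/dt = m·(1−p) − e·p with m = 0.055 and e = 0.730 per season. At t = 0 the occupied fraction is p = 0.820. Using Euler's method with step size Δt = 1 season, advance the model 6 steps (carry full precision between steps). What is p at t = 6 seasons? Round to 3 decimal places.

Update rule: p ← p + [m·(1−p) − e·p]·Δt with Δt = 1.
p: 0.82000 → 0.23130  (Δp = -0.58870)
p: 0.23130 → 0.10473  (Δp = -0.12657)
p: 0.10473 → 0.07752  (Δp = -0.02721)
p: 0.07752 → 0.07167  (Δp = -0.00585)
p: 0.07167 → 0.07041  (Δp = -0.00126)
p: 0.07041 → 0.07014  (Δp = -0.00027)

0.070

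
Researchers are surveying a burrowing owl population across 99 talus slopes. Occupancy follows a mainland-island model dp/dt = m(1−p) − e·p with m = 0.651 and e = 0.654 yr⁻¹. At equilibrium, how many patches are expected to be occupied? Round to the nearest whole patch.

49

p* = m/(m+e) = 0.651/1.3050 = 0.4989.
Expected occupied patches = N × p* = 99 × 0.4989 = 49.39 ≈ 49.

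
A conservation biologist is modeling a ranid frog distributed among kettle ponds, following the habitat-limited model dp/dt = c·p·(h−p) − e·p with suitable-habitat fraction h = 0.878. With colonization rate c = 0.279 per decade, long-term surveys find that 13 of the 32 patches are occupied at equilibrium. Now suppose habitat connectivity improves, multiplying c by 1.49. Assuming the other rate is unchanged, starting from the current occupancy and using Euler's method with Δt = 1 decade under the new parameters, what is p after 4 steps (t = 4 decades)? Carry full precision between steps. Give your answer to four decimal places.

Observed p* = 13/32 = 0.40625.
Balance c(h−p*) = e gives e = 0.279×(0.878 − 0.40625) = 0.13162.
Starting from p₀ = 0.40625; update p ← p + (dp/dt)·Δt with the new parameters.
step 1: Δp = +0.02620, p = 0.43245
step 2: Δp = +0.02318, p = 0.45563
step 3: Δp = +0.02003, p = 0.47566
step 4: Δp = +0.01695, p = 0.49261

0.4926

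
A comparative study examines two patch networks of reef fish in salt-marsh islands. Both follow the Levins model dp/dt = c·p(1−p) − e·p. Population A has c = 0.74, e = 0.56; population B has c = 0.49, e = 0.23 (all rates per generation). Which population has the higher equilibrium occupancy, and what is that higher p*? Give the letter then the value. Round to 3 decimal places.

B, 0.531

A: p*_A = 1 − 0.56/0.74 = 0.2432.
B: p*_B = 1 − 0.23/0.49 = 0.5306.
B is higher at 0.5306.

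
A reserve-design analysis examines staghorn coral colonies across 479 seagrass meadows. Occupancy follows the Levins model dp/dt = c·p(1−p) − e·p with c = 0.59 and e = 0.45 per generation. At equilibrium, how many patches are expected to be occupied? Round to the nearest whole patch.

p* = 1 − e/c = 1 − 0.45/0.59 = 0.2373.
Expected occupied patches = N × p* = 479 × 0.2373 = 113.66 ≈ 114.

114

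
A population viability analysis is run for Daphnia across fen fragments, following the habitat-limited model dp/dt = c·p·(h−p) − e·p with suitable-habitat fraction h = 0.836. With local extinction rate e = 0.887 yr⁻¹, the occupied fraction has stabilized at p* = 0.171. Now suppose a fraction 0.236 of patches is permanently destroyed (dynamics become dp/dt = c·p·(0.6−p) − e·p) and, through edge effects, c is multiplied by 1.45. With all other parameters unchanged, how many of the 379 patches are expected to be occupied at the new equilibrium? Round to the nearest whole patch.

Balance c(h−p*) = e gives c = e/(0.836 − 0.17100) = 0.887/0.66500 = 1.33383.
New p* = 0.6 − e/c = 0.6 − 0.88700/1.93405 = 0.14138.
Expected occupied = 379 × 0.14138 = 53.58 ≈ 54.

54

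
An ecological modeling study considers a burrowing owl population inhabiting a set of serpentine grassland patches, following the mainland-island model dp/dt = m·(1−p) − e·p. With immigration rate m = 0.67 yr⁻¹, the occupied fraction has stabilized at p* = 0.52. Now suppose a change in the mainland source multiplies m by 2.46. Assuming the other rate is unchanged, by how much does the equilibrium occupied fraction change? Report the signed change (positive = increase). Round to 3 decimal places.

Balance m(1−p*) = e·p* gives e = m(1−p*)/p* = 0.67×0.48000/0.52000 = 0.61846.
New p* = m/(m+e) = 1.64820/(1.64820+0.61846) = 0.72715.
Δp* = 0.72715 − 0.52000 = +0.20715.

0.207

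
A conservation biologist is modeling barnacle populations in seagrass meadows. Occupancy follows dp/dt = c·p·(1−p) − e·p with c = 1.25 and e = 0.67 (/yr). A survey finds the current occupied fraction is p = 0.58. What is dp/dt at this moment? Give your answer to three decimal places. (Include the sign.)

-0.084

Colonization term: c·p·(1−p) = 1.25×0.58×0.4200 = 0.30450.
Extinction term: e·p = 0.38860.
dp/dt = 0.30450 − 0.38860 = -0.08410.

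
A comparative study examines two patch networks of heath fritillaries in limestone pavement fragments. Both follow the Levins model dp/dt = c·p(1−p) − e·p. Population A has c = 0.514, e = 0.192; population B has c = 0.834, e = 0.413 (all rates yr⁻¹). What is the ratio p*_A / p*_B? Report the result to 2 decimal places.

A: p*_A = 1 − 0.192/0.514 = 0.6265.
B: p*_B = 1 − 0.413/0.834 = 0.5048.
p*_A / p*_B = 0.6265/0.5048 = 1.2410.

1.24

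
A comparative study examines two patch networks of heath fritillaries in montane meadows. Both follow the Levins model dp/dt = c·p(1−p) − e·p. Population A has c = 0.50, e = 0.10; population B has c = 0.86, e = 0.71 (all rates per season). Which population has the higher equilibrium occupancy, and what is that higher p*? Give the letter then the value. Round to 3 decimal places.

A: p*_A = 1 − 0.10/0.50 = 0.8000.
B: p*_B = 1 − 0.71/0.86 = 0.1744.
A is higher at 0.8000.

A, 0.800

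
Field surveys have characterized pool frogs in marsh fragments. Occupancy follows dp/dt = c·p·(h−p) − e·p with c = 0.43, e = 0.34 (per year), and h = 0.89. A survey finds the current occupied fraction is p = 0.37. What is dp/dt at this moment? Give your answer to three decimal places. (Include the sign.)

-0.043

Colonization term: c·p·(h−p) = 0.43×0.37×0.5200 = 0.08273.
Extinction term: e·p = 0.12580.
dp/dt = 0.08273 − 0.12580 = -0.04307.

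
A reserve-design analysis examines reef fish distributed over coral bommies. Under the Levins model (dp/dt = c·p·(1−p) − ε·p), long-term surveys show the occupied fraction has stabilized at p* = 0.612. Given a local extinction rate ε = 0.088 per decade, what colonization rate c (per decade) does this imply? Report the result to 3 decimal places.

At equilibrium c(1−p*) = ε, so c = ε/(1−p*).
c = 0.088/(1 − 0.612) = 0.088/0.3880 = 0.2268.

0.227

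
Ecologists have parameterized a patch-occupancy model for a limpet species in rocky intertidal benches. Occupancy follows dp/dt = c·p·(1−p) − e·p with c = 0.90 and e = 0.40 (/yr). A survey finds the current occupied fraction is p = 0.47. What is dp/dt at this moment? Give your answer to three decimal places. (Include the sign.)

Colonization term: c·p·(1−p) = 0.90×0.47×0.5300 = 0.22419.
Extinction term: e·p = 0.18800.
dp/dt = 0.22419 − 0.18800 = 0.03619.

0.036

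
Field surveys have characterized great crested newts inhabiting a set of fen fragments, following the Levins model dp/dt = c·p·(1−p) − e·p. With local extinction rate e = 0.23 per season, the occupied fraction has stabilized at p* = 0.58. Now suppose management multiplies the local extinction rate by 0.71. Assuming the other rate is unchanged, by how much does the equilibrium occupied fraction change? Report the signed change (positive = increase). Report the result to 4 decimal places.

Balance c(1−p*) = e gives c = e/(1 − 0.58000) = 0.23/0.42000 = 0.54762.
New p* = 1 − e/c = 1 − 0.16330/0.54762 = 0.70180.
Δp* = 0.70180 − 0.58000 = +0.12180.

0.1218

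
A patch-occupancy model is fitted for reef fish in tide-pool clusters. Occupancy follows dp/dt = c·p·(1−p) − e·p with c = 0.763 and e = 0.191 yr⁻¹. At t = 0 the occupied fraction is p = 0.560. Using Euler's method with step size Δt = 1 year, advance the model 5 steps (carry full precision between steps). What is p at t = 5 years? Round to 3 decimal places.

Update rule: p ← p + [c·p·(1−p) − e·p]·Δt with Δt = 1.
step 1: Δp = +0.08104, p = 0.64104
step 2: Δp = +0.05313, p = 0.69418
step 3: Δp = +0.02939, p = 0.72357
step 4: Δp = +0.01441, p = 0.73798
step 5: Δp = +0.00658, p = 0.74456

0.745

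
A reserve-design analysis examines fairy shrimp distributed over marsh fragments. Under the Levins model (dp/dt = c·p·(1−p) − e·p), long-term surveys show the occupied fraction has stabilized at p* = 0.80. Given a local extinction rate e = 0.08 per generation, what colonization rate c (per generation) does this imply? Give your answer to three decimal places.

0.400

At equilibrium c(1−p*) = e, so c = e/(1−p*).
c = 0.08/(1 − 0.80) = 0.08/0.2000 = 0.4000.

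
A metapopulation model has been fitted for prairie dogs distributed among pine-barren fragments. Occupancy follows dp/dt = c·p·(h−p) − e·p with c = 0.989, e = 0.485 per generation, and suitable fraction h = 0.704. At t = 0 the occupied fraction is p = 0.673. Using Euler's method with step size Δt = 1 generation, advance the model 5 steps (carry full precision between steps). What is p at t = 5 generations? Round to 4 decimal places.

Update rule: p ← p + [c·p·(h−p) − e·p]·Δt with Δt = 1.
t = 1: p = 0.67300 + (-0.30577) = 0.36723
t = 2: p = 0.36723 + (-0.05579) = 0.31143
t = 3: p = 0.31143 + (-0.03013) = 0.28130
t = 4: p = 0.28130 + (-0.01883) = 0.26247
t = 5: p = 0.26247 + (-0.01268) = 0.24978

0.2498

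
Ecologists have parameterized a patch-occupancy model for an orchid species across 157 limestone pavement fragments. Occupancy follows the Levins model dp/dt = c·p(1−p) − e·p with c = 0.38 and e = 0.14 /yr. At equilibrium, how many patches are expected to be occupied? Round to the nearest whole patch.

p* = 1 − e/c = 1 − 0.14/0.38 = 0.6316.
Expected occupied patches = N × p* = 157 × 0.6316 = 99.16 ≈ 99.

99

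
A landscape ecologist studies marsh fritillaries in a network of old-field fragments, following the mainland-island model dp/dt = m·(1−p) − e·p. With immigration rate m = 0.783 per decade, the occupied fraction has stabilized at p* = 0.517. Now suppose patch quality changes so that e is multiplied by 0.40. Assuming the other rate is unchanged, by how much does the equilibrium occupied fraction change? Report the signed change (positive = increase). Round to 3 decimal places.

0.211

Balance m(1−p*) = e·p* gives e = m(1−p*)/p* = 0.783×0.48300/0.51700 = 0.73151.
New p* = m/(m+e) = 0.78300/(0.78300+0.29260) = 0.72797.
Δp* = 0.72797 − 0.51700 = +0.21097.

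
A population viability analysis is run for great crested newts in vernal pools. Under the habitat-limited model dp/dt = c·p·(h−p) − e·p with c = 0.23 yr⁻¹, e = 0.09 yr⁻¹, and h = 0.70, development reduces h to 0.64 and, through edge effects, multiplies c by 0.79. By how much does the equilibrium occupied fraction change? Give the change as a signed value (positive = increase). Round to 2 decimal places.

-0.16

Before: p* = h − e/c = 0.70 − 0.09/0.23 = 0.70 − 0.3913 = 0.3087.
After: c = 0.1817, e = 0.09, h = 0.64; p* = 0.64 − 0.09/0.1817 = 0.1447.
Δp* = 0.1447 − 0.3087 = -0.1640.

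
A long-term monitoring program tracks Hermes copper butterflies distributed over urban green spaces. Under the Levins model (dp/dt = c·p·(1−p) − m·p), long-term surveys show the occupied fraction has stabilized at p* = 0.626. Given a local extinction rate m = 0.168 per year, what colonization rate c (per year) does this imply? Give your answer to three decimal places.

At equilibrium c(1−p*) = m, so c = m/(1−p*).
c = 0.168/(1 − 0.626) = 0.168/0.3740 = 0.4492.

0.449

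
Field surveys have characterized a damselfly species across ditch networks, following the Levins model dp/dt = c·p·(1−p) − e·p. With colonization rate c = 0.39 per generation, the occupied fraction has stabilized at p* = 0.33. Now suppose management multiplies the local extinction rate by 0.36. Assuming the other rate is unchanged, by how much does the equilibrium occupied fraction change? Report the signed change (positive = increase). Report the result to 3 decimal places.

0.429

Balance c(1−p*) = e gives e = 0.39×(1 − 0.33000) = 0.26130.
New p* = 1 − e/c = 1 − 0.09407/0.39000 = 0.75879.
Δp* = 0.75879 − 0.33000 = +0.42879.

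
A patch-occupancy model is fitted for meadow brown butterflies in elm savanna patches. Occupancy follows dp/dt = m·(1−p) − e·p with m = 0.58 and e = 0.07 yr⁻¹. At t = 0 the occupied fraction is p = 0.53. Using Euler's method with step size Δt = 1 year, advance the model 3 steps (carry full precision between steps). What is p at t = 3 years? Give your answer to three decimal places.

0.877

Update rule: p ← p + [m·(1−p) − e·p]·Δt with Δt = 1.
step 1: Δp = +0.23550, p = 0.76550
step 2: Δp = +0.08243, p = 0.84793
step 3: Δp = +0.02885, p = 0.87677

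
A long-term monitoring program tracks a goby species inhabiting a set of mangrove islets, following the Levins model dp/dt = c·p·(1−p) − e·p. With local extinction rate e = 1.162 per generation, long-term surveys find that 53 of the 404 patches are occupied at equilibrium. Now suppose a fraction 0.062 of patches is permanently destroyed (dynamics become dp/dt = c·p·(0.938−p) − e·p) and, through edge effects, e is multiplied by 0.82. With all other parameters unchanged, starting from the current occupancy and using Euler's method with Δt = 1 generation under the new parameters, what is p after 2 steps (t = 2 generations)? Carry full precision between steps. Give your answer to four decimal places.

0.1631

Observed p* = 53/404 = 0.13119.
Balance c(1−p*) = e gives c = e/(1 − 0.13119) = 1.162/0.86881 = 1.33746.
Starting from p₀ = 0.13119; update p ← p + (dp/dt)·Δt with the new parameters.
t = 1: p = 0.13119 + (+0.01656) = 0.14775
t = 2: p = 0.14775 + (+0.01538) = 0.16313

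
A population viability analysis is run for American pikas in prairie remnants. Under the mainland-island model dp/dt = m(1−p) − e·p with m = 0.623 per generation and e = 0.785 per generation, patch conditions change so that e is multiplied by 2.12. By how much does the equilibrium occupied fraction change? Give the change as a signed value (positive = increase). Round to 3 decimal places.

-0.170

Before: p* = 0.623/(0.623+0.785) = 0.4425.
After: m = 0.623, e = 1.6642; p* = 0.623/2.2872 = 0.2724.
Δp* = 0.2724 − 0.4425 = -0.1701.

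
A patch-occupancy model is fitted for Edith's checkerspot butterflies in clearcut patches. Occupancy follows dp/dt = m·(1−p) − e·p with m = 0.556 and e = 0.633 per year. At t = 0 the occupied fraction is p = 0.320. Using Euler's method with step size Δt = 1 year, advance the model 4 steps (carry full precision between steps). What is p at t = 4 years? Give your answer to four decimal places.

0.4674

Update rule: p ← p + [m·(1−p) − e·p]·Δt with Δt = 1.
t = 1: p = 0.32000 + (+0.17552) = 0.49552
t = 2: p = 0.49552 + (-0.03317) = 0.46235
t = 3: p = 0.46235 + (+0.00627) = 0.46862
t = 4: p = 0.46862 + (-0.00118) = 0.46743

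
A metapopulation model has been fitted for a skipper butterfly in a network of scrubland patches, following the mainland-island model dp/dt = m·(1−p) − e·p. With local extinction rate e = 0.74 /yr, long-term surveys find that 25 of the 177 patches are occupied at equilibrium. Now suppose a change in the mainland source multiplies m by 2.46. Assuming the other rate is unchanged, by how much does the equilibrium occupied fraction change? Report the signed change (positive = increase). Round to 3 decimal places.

Observed p* = 25/177 = 0.14124.
Balance m(1−p*) = e·p* gives m = e·p*/(1−p*) = 0.74×0.14124/0.85876 = 0.12171.
New p* = m/(m+e) = 0.29941/(0.29941+0.74000) = 0.28806.
Δp* = 0.28806 − 0.14124 = +0.14682.

0.147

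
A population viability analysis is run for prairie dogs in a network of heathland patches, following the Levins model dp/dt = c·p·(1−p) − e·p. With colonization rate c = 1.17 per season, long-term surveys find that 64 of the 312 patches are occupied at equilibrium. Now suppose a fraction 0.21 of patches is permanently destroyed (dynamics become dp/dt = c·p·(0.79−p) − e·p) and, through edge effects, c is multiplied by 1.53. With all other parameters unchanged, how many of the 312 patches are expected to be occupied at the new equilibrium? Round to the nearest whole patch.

Observed p* = 64/312 = 0.20513.
Balance c(1−p*) = e gives e = 1.17×(1 − 0.20513) = 0.93000.
New p* = 0.79 − e/c = 0.79 − 0.93000/1.79010 = 0.27048.
Expected occupied = 312 × 0.27048 = 84.39 ≈ 84.

84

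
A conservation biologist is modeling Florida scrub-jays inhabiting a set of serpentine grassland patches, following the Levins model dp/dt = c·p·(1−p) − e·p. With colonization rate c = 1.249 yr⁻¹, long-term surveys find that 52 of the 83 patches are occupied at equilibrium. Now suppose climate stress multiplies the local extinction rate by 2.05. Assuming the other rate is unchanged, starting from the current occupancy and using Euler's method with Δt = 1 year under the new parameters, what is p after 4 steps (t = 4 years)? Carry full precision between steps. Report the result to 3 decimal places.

0.256

Observed p* = 52/83 = 0.62651.
Balance c(1−p*) = e gives e = 1.249×(1 − 0.62651) = 0.46649.
Starting from p₀ = 0.62651; update p ← p + (dp/dt)·Δt with the new parameters.
step 1: Δp = -0.30687, p = 0.31963
step 2: Δp = -0.03405, p = 0.28558
step 3: Δp = -0.01828, p = 0.26730
step 4: Δp = -0.01101, p = 0.25630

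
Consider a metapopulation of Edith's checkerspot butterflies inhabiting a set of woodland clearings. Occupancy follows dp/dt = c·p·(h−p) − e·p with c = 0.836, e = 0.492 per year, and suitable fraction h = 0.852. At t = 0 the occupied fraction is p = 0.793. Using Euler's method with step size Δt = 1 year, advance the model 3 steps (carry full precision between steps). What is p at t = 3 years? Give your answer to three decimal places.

0.341

Update rule: p ← p + [c·p·(h−p) − e·p]·Δt with Δt = 1.
  1  |  dp/dt·Δt = -0.351042  |  p_1 = 0.441958
  2  |  dp/dt·Δt = -0.065942  |  p_2 = 0.376016
  3  |  dp/dt·Δt = -0.035374  |  p_3 = 0.340641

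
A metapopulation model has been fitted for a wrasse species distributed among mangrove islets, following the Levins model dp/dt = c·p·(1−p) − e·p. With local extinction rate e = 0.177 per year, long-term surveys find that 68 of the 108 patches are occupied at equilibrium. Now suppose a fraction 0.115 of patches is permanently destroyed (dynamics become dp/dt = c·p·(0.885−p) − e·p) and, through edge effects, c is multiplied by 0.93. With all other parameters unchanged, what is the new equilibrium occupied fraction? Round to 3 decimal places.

Observed p* = 68/108 = 0.62963.
Balance c(1−p*) = e gives c = e/(1 − 0.62963) = 0.177/0.37037 = 0.47790.
New p* = 0.885 − e/c = 0.885 − 0.17700/0.44445 = 0.48675.

0.487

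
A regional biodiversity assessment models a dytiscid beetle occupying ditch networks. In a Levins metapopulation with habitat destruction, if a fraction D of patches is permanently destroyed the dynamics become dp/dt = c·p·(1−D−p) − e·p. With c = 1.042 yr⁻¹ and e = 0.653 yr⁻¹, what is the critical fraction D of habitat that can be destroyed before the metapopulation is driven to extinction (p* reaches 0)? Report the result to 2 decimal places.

0.37

The nontrivial equilibrium is p* = (1−D) − e/c; extinction occurs when this hits zero.
So D_crit = 1 − e/c = 1 − 0.653/1.042 = 1 − 0.6267 = 0.3733.
Note this equals the original equilibrium occupancy — the Levins extinction-debt result.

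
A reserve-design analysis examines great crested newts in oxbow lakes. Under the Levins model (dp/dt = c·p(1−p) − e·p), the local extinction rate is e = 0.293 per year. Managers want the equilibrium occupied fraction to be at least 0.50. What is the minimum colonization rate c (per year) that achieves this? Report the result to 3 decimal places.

0.586

p* = 1 − e/c ≥ 0.50 requires e/c ≤ 0.5000, i.e. c ≥ e/0.5000.
c_min = 0.293/0.5000 = 0.5860.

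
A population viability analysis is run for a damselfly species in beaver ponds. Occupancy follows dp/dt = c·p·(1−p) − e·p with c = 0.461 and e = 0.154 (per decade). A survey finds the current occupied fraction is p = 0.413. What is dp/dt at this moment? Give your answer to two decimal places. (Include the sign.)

Colonization term: c·p·(1−p) = 0.461×0.413×0.5870 = 0.11176.
Extinction term: e·p = 0.06360.
dp/dt = 0.11176 − 0.06360 = 0.04816.

0.05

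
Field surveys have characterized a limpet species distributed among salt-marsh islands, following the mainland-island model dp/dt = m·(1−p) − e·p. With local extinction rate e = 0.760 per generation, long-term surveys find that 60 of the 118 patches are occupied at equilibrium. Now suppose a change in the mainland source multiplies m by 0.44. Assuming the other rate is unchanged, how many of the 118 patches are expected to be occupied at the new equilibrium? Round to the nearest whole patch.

Observed p* = 60/118 = 0.50847.
Balance m(1−p*) = e·p* gives m = e·p*/(1−p*) = 0.760×0.50847/0.49153 = 0.78619.
New p* = m/(m+e) = 0.34592/(0.34592+0.76000) = 0.31279.
Expected occupied = 118 × 0.31279 = 36.91 ≈ 37.

37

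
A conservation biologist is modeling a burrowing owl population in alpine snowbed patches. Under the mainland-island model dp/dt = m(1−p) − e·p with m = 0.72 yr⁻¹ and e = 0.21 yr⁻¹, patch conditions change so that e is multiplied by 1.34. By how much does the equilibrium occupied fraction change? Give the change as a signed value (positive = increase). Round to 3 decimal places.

-0.055

Before: p* = 0.72/(0.72+0.21) = 0.7742.
After: m = 0.72, e = 0.2814; p* = 0.72/1.0014 = 0.7190.
Δp* = 0.7190 − 0.7742 = -0.0552.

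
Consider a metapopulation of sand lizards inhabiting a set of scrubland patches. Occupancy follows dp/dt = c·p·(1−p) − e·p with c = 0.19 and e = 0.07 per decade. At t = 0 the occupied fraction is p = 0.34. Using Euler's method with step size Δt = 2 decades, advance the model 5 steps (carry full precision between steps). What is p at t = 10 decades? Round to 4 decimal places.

0.5073

Update rule: p ← p + [c·p·(1−p) − e·p]·Δt with Δt = 2.
step 1: Δp = +0.03767, p = 0.37767
step 2: Δp = +0.03644, p = 0.41411
step 3: Δp = +0.03422, p = 0.44833
step 4: Δp = +0.03122, p = 0.47955
step 5: Δp = +0.02770, p = 0.50726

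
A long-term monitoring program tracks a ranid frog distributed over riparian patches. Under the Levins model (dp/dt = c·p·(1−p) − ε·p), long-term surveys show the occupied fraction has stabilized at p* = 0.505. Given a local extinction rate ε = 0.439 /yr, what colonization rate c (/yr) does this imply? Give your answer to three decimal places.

0.887

At equilibrium c(1−p*) = ε, so c = ε/(1−p*).
c = 0.439/(1 − 0.505) = 0.439/0.4950 = 0.8869.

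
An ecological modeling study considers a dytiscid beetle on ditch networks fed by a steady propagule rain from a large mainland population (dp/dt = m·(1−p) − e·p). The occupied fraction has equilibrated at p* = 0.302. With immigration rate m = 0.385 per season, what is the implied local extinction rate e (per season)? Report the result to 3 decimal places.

At equilibrium m(1−p*) = e·p*, so e = m(1−p*)/p*.
e = 0.385 × 0.6980 / 0.302 = 0.8898.

0.890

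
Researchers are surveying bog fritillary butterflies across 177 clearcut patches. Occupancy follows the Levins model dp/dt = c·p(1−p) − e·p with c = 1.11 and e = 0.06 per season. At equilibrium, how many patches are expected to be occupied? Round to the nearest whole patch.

167

p* = 1 − e/c = 1 − 0.06/1.11 = 0.9459.
Expected occupied patches = N × p* = 177 × 0.9459 = 167.43 ≈ 167.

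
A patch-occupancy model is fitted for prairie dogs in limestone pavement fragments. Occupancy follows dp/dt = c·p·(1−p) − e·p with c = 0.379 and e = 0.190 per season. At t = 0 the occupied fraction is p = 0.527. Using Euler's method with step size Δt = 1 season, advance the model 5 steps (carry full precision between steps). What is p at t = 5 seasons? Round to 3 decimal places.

Update rule: p ← p + [c·p·(1−p) − e·p]·Δt with Δt = 1.
  1  |  dp/dt·Δt = -0.005656  |  p_1 = 0.521344
  2  |  dp/dt·Δt = -0.004478  |  p_2 = 0.516866
  3  |  dp/dt·Δt = -0.003562  |  p_3 = 0.513303
  4  |  dp/dt·Δt = -0.002845  |  p_4 = 0.510459
  5  |  dp/dt·Δt = -0.002279  |  p_5 = 0.508180

0.508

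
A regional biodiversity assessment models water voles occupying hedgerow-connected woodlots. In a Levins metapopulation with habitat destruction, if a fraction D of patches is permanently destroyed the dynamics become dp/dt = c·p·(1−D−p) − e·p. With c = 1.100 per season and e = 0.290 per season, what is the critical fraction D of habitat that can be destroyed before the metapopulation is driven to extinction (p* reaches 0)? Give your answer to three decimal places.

The nontrivial equilibrium is p* = (1−D) − e/c; extinction occurs when this hits zero.
So D_crit = 1 − e/c = 1 − 0.290/1.100 = 1 − 0.2636 = 0.7364.
This equals the undisturbed p*, a classic result of Lande's extension.

0.736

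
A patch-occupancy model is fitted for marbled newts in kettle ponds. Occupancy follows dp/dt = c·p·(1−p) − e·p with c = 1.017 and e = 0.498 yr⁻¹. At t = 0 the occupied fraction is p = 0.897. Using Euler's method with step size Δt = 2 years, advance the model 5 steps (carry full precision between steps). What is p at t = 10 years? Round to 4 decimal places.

0.5105

Update rule: p ← p + [c·p·(1−p) − e·p]·Δt with Δt = 2.
  1  |  dp/dt·Δt = -0.705489  |  p_1 = 0.191511
  2  |  dp/dt·Δt = +0.124189  |  p_2 = 0.315700
  3  |  dp/dt·Δt = +0.124975  |  p_3 = 0.440675
  4  |  dp/dt·Δt = +0.062429  |  p_4 = 0.503104
  5  |  dp/dt·Δt = +0.007389  |  p_5 = 0.510493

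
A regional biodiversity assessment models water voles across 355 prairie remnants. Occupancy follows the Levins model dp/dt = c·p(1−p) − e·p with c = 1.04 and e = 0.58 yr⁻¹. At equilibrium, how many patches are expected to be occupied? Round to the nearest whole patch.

157

p* = 1 − e/c = 1 − 0.58/1.04 = 0.4423.
Expected occupied patches = N × p* = 355 × 0.4423 = 157.02 ≈ 157.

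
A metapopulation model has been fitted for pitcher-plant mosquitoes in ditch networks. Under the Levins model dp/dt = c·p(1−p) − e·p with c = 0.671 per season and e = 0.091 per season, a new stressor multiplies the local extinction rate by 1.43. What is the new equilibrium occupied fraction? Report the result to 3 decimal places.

0.806

Before: p* = 1 − 0.091/0.671 = 0.8644.
After the change, c = 0.671, e = 0.13013, so p* = 1 − 0.13013/0.671 = 0.8061.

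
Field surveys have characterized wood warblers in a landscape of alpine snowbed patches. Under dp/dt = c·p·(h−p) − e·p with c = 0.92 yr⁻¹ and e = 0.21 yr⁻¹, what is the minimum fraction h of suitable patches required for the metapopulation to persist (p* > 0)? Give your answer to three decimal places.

0.228

p* = h − e/c is positive only when h > e/c.
h_min = e/c = 0.21/0.92 = 0.2283.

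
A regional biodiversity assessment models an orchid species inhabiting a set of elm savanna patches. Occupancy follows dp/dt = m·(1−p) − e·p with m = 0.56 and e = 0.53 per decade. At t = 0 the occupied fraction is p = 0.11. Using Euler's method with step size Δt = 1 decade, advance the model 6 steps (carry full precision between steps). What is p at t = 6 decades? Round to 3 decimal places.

Update rule: p ← p + [m·(1−p) − e·p]·Δt with Δt = 1.
  1  |  dp/dt·Δt = +0.440100  |  p_1 = 0.550100
  2  |  dp/dt·Δt = -0.039609  |  p_2 = 0.510491
  3  |  dp/dt·Δt = +0.003565  |  p_3 = 0.514056
  4  |  dp/dt·Δt = -0.000321  |  p_4 = 0.513735
  5  |  dp/dt·Δt = +0.000029  |  p_5 = 0.513764
  6  |  dp/dt·Δt = -0.000003  |  p_6 = 0.513761

0.514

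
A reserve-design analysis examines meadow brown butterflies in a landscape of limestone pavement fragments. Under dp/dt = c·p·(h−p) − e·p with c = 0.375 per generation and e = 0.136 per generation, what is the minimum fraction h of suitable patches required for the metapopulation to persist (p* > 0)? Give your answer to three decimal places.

p* = h − e/c is positive only when h > e/c.
h_min = e/c = 0.136/0.375 = 0.3627.

0.363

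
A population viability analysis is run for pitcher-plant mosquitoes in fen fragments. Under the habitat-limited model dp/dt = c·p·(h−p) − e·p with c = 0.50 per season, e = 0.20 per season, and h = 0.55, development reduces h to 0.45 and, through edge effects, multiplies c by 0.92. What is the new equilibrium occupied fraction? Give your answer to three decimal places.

0.015

Before: p* = h − e/c = 0.55 − 0.20/0.50 = 0.55 − 0.4000 = 0.1500.
After: c = 0.46, e = 0.2, h = 0.45; p* = 0.45 − 0.2/0.46 = 0.0152.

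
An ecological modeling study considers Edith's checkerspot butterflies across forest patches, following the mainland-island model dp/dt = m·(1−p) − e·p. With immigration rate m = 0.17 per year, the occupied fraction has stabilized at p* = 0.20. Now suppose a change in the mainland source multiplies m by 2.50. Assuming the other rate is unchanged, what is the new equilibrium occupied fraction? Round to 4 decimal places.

Balance m(1−p*) = e·p* gives e = m(1−p*)/p* = 0.17×0.80000/0.20000 = 0.68000.
New p* = m/(m+e) = 0.42500/(0.42500+0.68000) = 0.38462.

0.3846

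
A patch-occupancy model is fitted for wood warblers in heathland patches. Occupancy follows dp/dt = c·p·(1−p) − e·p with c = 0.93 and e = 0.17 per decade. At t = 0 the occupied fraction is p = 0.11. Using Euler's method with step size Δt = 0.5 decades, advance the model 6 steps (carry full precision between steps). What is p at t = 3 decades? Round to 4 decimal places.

0.4639

Update rule: p ← p + [c·p·(1−p) − e·p]·Δt with Δt = 0.5.
  1  |  dp/dt·Δt = +0.036173  |  p_1 = 0.146174
  2  |  dp/dt·Δt = +0.045610  |  p_2 = 0.191784
  3  |  dp/dt·Δt = +0.055775  |  p_3 = 0.247559
  4  |  dp/dt·Δt = +0.065575  |  p_4 = 0.313133
  5  |  dp/dt·Δt = +0.073396  |  p_5 = 0.386529
  6  |  dp/dt·Δt = +0.077408  |  p_6 = 0.463937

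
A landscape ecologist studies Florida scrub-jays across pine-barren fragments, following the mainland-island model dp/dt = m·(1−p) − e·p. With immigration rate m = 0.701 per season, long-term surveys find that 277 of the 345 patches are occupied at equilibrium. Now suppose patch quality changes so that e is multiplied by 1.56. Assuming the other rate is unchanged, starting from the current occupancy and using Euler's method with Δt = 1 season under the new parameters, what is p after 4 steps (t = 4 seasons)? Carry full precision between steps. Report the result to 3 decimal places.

Observed p* = 277/345 = 0.80290.
Balance m(1−p*) = e·p* gives e = m(1−p*)/p* = 0.701×0.19710/0.80290 = 0.17209.
Starting from p₀ = 0.80290; update p ← p + (dp/dt)·Δt with the new parameters.
p: 0.80290 → 0.72552  (Δp = -0.07737)
p: 0.72552 → 0.72316  (Δp = -0.00236)
p: 0.72316 → 0.72309  (Δp = -0.00007)
p: 0.72309 → 0.72309  (Δp = -0.00000)

0.723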